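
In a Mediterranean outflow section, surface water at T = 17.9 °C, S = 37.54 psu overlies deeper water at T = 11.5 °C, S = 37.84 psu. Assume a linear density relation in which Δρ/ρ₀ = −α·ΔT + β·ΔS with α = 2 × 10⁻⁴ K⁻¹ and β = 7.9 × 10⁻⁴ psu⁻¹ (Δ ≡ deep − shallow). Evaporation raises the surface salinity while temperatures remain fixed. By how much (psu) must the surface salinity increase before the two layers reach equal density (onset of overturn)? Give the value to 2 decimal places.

Neutral buoyancy requires −α(T_deep − T_surf) + β(S_deep − S_surf′) = 0.
S_surf′ = S_deep − (α/β)·ΔT = 37.84 − (2 × 10⁻⁴/7.9 × 10⁻⁴)·(-6.4) = 39.4603 psu.
Increase required: 39.4603 − 37.54 = 1.9203 psu.

1.92 psu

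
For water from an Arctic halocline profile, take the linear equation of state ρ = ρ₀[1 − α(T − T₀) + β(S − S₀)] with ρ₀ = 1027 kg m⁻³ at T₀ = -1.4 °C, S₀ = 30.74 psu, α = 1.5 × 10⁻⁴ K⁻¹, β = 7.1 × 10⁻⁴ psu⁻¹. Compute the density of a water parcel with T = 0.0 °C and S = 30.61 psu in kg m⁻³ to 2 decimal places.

T − T₀ = +1.4 K, S − S₀ = -0.13 psu.
Bracket = 1 − α·(+1.4) + β·(-0.13) = 1 + (-3.023 × 10⁻⁴) = 0.9996977.
ρ = 1027 × 0.9996977 = 1026.69 kg m⁻³.

1026.69 kg m⁻³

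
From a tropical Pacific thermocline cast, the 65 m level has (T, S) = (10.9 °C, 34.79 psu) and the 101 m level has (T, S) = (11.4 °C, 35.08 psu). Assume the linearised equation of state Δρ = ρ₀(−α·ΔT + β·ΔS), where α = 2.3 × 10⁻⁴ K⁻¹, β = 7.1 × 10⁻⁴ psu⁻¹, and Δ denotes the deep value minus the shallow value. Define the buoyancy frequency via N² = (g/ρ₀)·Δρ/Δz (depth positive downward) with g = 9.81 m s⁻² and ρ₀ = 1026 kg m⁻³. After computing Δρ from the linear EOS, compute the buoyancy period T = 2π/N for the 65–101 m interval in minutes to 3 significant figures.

21.0 min

ΔT = +0.5 K, ΔS = +0.29 psu (deep − shallow).
Δρ/ρ₀ = −αΔT + βΔS = -1.15 × 10⁻⁴ + 2.059 × 10⁻⁴ = 9.09 × 10⁻⁵, so Δρ ≈ 0.09326 kg m⁻³.
N² = (g/ρ₀)·Δρ/Δz = g·(Δρ/ρ₀)/Δz = 9.81 × 9.09 × 10⁻⁵ / 36 = 2.4770 × 10⁻⁵ s⁻².
N = √(2.4770 × 10⁻⁵) = 4.9769 × 10⁻³ rad s⁻¹ → T = 2π/N = 1.2625 × 10³ s = 21.042 min ≈ 21.0 min.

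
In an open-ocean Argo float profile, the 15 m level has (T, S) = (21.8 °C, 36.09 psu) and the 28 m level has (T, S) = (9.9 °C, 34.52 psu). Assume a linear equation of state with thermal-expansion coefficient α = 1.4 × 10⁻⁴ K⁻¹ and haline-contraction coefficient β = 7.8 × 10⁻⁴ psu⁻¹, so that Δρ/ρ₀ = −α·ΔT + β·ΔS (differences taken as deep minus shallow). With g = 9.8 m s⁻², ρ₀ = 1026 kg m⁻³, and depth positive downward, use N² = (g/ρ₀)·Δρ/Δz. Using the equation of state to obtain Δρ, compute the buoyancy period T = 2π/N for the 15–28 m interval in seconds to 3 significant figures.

344 s

ΔT = -11.9 K, ΔS = -1.57 psu (deep − shallow).
Δρ/ρ₀ = −αΔT + βΔS = 1.666 × 10⁻³ − 1.2246 × 10⁻³ = 4.414 × 10⁻⁴, so Δρ ≈ 0.4529 kg m⁻³.
N² = (g/ρ₀)·Δρ/Δz = g·(Δρ/ρ₀)/Δz = 9.8 × 4.414 × 10⁻⁴ / 13 = 3.3275 × 10⁻⁴ s⁻².
N = √(3.3275 × 10⁻⁴) = 0.018241 rad s⁻¹ → T = 2π/N = 344.45 s ≈ 344 s.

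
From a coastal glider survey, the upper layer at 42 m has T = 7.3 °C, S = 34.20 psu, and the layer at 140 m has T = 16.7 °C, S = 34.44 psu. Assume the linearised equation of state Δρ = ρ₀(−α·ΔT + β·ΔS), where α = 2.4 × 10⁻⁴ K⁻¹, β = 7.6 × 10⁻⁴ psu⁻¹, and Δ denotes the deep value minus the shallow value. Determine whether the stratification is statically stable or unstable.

unstable

ΔT = 16.7 − 7.3 = +9.4 K and ΔS = 34.44 − 34.20 = +0.24 psu (deep − shallow).
−αΔT = -2.256 × 10⁻³; βΔS = 1.824 × 10⁻⁴; sum Δρ/ρ₀ = -2.0736 × 10⁻³.
Δρ/ρ₀ < 0, so Δρ < 0: deeper water is lighter → statically unstable; the column would overturn.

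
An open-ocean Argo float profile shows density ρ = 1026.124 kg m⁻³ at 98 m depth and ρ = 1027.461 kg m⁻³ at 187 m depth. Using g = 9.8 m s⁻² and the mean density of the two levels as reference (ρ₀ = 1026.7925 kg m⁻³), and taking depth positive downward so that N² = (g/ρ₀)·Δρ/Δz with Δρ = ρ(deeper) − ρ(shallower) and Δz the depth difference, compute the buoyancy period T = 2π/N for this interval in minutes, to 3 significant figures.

8.75 min

Δρ = 1027.461 − 1026.124 = 1.337 kg m⁻³ over Δz = 187 − 98 = 89 m.
N² = (9.8/1026.7925) × (1.337/89) = 1.4338 × 10⁻⁴ s⁻².
N = √(1.4338 × 10⁻⁴) = 0.011974 rad s⁻¹, so T = 2π/N = 524.74 s = 8.7457 min ≈ 8.75 min.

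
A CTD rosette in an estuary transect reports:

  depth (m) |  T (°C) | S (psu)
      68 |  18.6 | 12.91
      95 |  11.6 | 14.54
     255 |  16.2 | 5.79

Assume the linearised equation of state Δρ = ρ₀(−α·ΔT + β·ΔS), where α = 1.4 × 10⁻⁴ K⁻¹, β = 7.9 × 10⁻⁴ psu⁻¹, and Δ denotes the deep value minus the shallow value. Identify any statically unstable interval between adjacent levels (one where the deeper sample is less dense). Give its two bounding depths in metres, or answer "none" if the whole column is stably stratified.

95–255 m

Evaluate Δρ/ρ₀ = −αΔT + βΔS across each adjacent pair:
  68–95 m: −αΔT+βΔS = −(1.4 × 10⁻⁴)(-7.0)+(7.9 × 10⁻⁴)(+1.63) = 2.3 × 10⁻³ → stable
  95–255 m: −αΔT+βΔS = −(1.4 × 10⁻⁴)(+4.6)+(7.9 × 10⁻⁴)(-8.75) = -7.6 × 10⁻³ → UNSTABLE
The 95–255 m interval has Δρ < 0: lighter water underlies denser water.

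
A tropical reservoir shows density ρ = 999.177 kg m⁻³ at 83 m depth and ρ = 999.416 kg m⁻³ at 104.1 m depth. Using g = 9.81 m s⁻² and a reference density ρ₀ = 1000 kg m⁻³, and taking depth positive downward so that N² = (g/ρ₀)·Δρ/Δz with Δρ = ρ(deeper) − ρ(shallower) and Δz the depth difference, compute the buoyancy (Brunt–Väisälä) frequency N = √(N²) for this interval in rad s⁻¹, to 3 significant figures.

0.0105 rad s⁻¹

Δρ = 999.416 − 999.177 = 0.239 kg m⁻³ over Δz = 104.1 − 83 = 21.1 m.
N² = (9.81/1000) × (0.239/21.1) = 1.1112 × 10⁻⁴ s⁻².
N = √(1.1112 × 10⁻⁴) = 0.010541 rad s⁻¹ ≈ 0.0105 rad s⁻¹.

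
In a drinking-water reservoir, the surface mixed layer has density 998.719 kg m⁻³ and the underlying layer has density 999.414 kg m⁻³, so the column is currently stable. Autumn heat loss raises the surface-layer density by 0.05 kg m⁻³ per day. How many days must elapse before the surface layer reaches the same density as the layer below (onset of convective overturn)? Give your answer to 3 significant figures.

Density deficit of the surface layer: 999.414 − 998.719 = 0.695 kg m⁻³.
Required change = 0.695 / 0.05 = 13.9 days.

13.9 days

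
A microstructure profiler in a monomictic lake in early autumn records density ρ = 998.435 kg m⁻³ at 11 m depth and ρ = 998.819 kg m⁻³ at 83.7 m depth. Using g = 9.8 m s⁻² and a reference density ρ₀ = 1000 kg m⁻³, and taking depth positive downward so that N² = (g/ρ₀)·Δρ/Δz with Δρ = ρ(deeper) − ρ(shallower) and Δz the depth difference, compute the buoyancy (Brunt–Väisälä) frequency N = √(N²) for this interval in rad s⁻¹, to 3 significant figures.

Δρ = 998.819 − 998.435 = 0.384 kg m⁻³ over Δz = 83.7 − 11 = 72.7 m.
N² = (9.8/1000) × (0.384/72.7) = 5.1763 × 10⁻⁵ s⁻².
N = √(5.1763 × 10⁻⁵) = 7.1947 × 10⁻³ rad s⁻¹ ≈ 7.19 × 10⁻³ rad s⁻¹.

7.19 × 10⁻³ rad s⁻¹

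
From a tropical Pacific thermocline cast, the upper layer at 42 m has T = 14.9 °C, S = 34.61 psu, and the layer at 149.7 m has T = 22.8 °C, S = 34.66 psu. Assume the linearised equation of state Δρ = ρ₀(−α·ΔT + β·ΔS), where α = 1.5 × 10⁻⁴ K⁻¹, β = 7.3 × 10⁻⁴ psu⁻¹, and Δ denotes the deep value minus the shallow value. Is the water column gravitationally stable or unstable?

unstable

ΔT = 22.8 − 14.9 = +7.9 K and ΔS = 34.66 − 34.61 = +0.05 psu (deep − shallow).
−αΔT = -1.185 × 10⁻³; βΔS = 3.65 × 10⁻⁵; sum Δρ/ρ₀ = -1.1485 × 10⁻³.
Δρ/ρ₀ < 0, so Δρ < 0: deeper water is lighter → statically unstable; the column would overturn.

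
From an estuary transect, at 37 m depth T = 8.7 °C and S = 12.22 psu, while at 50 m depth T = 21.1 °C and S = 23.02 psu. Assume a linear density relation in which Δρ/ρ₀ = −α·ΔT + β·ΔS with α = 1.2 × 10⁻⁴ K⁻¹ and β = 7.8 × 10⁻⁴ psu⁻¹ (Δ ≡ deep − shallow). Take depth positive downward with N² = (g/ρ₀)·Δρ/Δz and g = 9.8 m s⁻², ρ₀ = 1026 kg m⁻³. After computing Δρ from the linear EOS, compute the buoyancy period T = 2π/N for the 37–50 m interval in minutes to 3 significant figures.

1.45 min

ΔT = +12.4 K, ΔS = +10.80 psu (deep − shallow).
Δρ/ρ₀ = −αΔT + βΔS = -1.488 × 10⁻³ + 8.424 × 10⁻³ = 6.936 × 10⁻³, so Δρ ≈ 7.116 kg m⁻³.
N² = (g/ρ₀)·Δρ/Δz = g·(Δρ/ρ₀)/Δz = 9.8 × 6.936 × 10⁻³ / 13 = 5.2287 × 10⁻³ s⁻².
N = √(5.2287 × 10⁻³) = 0.072310 rad s⁻¹ → T = 2π/N = 86.892 s = 1.4482 min ≈ 1.45 min.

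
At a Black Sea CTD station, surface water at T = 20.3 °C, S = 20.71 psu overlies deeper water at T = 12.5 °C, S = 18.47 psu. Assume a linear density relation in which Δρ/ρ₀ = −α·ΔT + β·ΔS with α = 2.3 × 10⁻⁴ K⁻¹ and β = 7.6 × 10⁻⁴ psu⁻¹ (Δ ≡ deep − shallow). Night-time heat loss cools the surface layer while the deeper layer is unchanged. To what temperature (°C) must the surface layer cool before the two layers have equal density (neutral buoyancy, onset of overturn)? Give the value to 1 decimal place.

19.9 °C

Neutral buoyancy requires Δρ = 0, i.e. −α(T_deep − T_surf′) + β(S_deep − S_surf) = 0.
T_surf′ = T_deep − (β/α)·ΔS = 12.5 − (7.6 × 10⁻⁴/2.3 × 10⁻⁴)·(-2.24) = 19.902 °C.
Cooling required: 20.3 − (19.902) = 0.398 °C.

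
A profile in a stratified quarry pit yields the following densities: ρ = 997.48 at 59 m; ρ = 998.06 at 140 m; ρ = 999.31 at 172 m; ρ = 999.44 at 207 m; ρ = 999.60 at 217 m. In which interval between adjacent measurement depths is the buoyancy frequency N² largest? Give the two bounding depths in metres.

Compute the density gradient over each adjacent pair:
  59–140 m: Δρ/Δz = 0.58/81 = 7.2 × 10⁻³ kg m⁻⁴
  140–172 m: Δρ/Δz = 1.25/32 = 0.039 kg m⁻⁴
  172–207 m: Δρ/Δz = 0.13/35 = 3.7 × 10⁻³ kg m⁻⁴
  207–217 m: Δρ/Δz = 0.16/10 = 0.016 kg m⁻⁴
The largest gradient is in the 140–172 m interval — the pycnocline.

140–172 m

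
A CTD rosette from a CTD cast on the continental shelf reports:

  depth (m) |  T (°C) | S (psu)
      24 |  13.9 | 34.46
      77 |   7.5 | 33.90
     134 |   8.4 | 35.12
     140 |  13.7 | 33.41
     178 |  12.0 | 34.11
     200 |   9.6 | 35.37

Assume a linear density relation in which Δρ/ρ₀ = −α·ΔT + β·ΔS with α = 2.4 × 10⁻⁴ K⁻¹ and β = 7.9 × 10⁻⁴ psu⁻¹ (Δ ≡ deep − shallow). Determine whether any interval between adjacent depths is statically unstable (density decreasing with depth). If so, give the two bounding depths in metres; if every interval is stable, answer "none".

134–140 m

Evaluate Δρ/ρ₀ = −αΔT + βΔS across each adjacent pair:
  24–77 m: −αΔT+βΔS = −(2.4 × 10⁻⁴)(-6.4)+(7.9 × 10⁻⁴)(-0.56) = 1.1 × 10⁻³ → stable
  77–134 m: −αΔT+βΔS = −(2.4 × 10⁻⁴)(+0.9)+(7.9 × 10⁻⁴)(+1.22) = 7.5 × 10⁻⁴ → stable
  134–140 m: −αΔT+βΔS = −(2.4 × 10⁻⁴)(+5.3)+(7.9 × 10⁻⁴)(-1.71) = -2.6 × 10⁻³ → UNSTABLE
  140–178 m: −αΔT+βΔS = −(2.4 × 10⁻⁴)(-1.7)+(7.9 × 10⁻⁴)(+0.70) = 9.6 × 10⁻⁴ → stable
  178–200 m: −αΔT+βΔS = −(2.4 × 10⁻⁴)(-2.4)+(7.9 × 10⁻⁴)(+1.26) = 1.6 × 10⁻³ → stable
The 134–140 m interval has Δρ < 0: lighter water underlies denser water.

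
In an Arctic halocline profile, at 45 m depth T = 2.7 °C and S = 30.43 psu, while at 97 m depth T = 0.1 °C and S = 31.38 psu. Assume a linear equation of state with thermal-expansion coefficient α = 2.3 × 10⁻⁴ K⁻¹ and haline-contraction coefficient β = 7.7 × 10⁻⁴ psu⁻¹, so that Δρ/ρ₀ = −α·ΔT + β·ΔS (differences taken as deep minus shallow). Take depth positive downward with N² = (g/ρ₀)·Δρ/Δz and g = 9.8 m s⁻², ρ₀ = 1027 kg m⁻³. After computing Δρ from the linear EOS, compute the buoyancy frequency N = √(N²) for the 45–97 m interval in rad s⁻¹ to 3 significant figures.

ΔT = -2.6 K, ΔS = +0.95 psu (deep − shallow).
Δρ/ρ₀ = −αΔT + βΔS = 5.98 × 10⁻⁴ + 7.315 × 10⁻⁴ = 1.3295 × 10⁻³, so Δρ ≈ 1.365 kg m⁻³.
N² = (g/ρ₀)·Δρ/Δz = g·(Δρ/ρ₀)/Δz = 9.8 × 1.3295 × 10⁻³ / 52 = 2.5056 × 10⁻⁴ s⁻².
N = √(2.5056 × 10⁻⁴) = 0.015829 rad s⁻¹ ≈ 0.0158 rad s⁻¹.

0.0158 rad s⁻¹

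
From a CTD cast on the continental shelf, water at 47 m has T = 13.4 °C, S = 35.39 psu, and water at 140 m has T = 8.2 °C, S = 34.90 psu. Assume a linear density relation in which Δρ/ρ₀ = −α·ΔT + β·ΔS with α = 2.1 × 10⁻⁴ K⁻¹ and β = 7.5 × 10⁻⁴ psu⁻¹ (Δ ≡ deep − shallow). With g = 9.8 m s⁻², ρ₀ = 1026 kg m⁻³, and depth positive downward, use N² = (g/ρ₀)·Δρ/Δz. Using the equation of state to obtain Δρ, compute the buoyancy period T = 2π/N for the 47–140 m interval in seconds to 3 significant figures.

ΔT = -5.2 K, ΔS = -0.49 psu (deep − shallow).
Δρ/ρ₀ = −αΔT + βΔS = 1.092 × 10⁻³ − 3.675 × 10⁻⁴ = 7.245 × 10⁻⁴, so Δρ ≈ 0.7433 kg m⁻³.
N² = (g/ρ₀)·Δρ/Δz = g·(Δρ/ρ₀)/Δz = 9.8 × 7.245 × 10⁻⁴ / 93 = 7.6345 × 10⁻⁵ s⁻².
N = √(7.6345 × 10⁻⁵) = 8.7376 × 10⁻³ rad s⁻¹ → T = 2π/N = 719.10 s ≈ 719 s.

719 s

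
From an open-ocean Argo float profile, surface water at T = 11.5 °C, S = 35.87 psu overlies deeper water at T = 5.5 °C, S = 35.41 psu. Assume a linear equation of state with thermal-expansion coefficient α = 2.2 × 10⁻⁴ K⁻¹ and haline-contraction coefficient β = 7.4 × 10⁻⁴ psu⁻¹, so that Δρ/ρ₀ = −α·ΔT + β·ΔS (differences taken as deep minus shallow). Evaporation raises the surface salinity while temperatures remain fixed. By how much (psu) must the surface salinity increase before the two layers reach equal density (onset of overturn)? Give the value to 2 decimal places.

1.32 psu

Neutral buoyancy requires −α(T_deep − T_surf) + β(S_deep − S_surf′) = 0.
S_surf′ = S_deep − (α/β)·ΔT = 35.41 − (2.2 × 10⁻⁴/7.4 × 10⁻⁴)·(-6.0) = 37.1938 psu.
Increase required: 37.1938 − 35.87 = 1.3238 psu.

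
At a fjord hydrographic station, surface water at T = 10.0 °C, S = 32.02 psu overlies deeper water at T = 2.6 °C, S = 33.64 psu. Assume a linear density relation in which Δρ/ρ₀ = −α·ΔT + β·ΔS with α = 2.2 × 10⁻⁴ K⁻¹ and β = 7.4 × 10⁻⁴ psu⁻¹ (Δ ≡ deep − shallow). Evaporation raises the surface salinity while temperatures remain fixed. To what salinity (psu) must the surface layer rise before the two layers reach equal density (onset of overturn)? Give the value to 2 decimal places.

Neutral buoyancy requires −α(T_deep − T_surf) + β(S_deep − S_surf′) = 0.
S_surf′ = S_deep − (α/β)·ΔT = 33.64 − (2.2 × 10⁻⁴/7.4 × 10⁻⁴)·(-7.4) = 35.8400 psu.
Increase required: 35.8400 − 32.02 = 3.8200 psu.

35.84 psu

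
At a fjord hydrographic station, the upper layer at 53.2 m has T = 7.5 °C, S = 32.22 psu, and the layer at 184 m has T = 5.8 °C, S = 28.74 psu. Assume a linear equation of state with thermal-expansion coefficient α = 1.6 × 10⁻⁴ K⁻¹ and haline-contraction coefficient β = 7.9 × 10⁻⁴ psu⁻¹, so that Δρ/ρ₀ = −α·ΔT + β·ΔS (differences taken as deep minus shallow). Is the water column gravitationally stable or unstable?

unstable

ΔT = 5.8 − 7.5 = -1.7 K and ΔS = 28.74 − 32.22 = -3.48 psu (deep − shallow).
−αΔT = 2.72 × 10⁻⁴; βΔS = -2.7492 × 10⁻³; sum Δρ/ρ₀ = -2.4772 × 10⁻³.
Δρ/ρ₀ < 0, so Δρ < 0: deeper water is lighter → statically unstable; the column would overturn.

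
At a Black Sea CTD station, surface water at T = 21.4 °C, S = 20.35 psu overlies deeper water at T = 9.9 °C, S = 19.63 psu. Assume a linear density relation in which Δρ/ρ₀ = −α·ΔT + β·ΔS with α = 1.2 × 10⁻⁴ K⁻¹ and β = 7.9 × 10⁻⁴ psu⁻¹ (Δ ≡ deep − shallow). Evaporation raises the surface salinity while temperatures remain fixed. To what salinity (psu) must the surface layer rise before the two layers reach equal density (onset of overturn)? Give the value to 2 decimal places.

21.38 psu

Neutral buoyancy requires −α(T_deep − T_surf) + β(S_deep − S_surf′) = 0.
S_surf′ = S_deep − (α/β)·ΔT = 19.63 − (1.2 × 10⁻⁴/7.9 × 10⁻⁴)·(-11.5) = 21.3768 psu.
Increase required: 21.3768 − 20.35 = 1.0268 psu.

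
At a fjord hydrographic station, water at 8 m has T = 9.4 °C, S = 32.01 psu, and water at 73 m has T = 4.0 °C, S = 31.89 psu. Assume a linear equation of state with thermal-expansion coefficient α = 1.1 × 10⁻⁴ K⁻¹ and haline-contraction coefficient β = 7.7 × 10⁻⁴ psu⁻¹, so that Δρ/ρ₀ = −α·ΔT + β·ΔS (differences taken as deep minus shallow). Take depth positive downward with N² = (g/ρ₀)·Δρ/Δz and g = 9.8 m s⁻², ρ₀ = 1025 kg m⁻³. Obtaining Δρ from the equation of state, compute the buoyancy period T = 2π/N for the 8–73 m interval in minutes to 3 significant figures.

12.0 min

ΔT = -5.4 K, ΔS = -0.12 psu (deep − shallow).
Δρ/ρ₀ = −αΔT + βΔS = 5.94 × 10⁻⁴ − 9.24 × 10⁻⁵ = 5.016 × 10⁻⁴, so Δρ ≈ 0.5141 kg m⁻³.
N² = (g/ρ₀)·Δρ/Δz = g·(Δρ/ρ₀)/Δz = 9.8 × 5.016 × 10⁻⁴ / 65 = 7.5626 × 10⁻⁵ s⁻².
N = √(7.5626 × 10⁻⁵) = 8.6963 × 10⁻³ rad s⁻¹ → T = 2π/N = 722.51 s = 12.042 min ≈ 12.0 min.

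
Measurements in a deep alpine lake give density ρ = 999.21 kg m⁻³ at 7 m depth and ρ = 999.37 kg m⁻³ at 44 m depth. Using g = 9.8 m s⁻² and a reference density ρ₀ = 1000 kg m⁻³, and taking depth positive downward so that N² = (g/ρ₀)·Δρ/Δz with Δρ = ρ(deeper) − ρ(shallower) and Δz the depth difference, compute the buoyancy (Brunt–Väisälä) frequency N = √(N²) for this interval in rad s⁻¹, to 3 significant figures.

Δρ = 999.37 − 999.21 = 0.16 kg m⁻³ over Δz = 44 − 7 = 37 m.
N² = (9.8/1000) × (0.16/37) = 4.2378 × 10⁻⁵ s⁻².
N = √(4.2378 × 10⁻⁵) = 6.5098 × 10⁻³ rad s⁻¹ ≈ 6.51 × 10⁻³ rad s⁻¹.

6.51 × 10⁻³ rad s⁻¹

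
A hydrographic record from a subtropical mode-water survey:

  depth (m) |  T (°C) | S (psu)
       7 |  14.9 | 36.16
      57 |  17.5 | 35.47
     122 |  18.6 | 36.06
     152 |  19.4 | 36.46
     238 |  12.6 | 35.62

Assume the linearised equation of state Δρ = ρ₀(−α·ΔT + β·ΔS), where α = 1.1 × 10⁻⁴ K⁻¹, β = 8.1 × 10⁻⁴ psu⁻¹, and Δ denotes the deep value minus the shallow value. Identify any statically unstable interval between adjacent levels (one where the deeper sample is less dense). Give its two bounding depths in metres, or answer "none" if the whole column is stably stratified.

Evaluate Δρ/ρ₀ = −αΔT + βΔS across each adjacent pair:
  7–57 m: −αΔT+βΔS = −(1.1 × 10⁻⁴)(+2.6)+(8.1 × 10⁻⁴)(-0.69) = -8.4 × 10⁻⁴ → UNSTABLE
  57–122 m: −αΔT+βΔS = −(1.1 × 10⁻⁴)(+1.1)+(8.1 × 10⁻⁴)(+0.59) = 3.6 × 10⁻⁴ → stable
  122–152 m: −αΔT+βΔS = −(1.1 × 10⁻⁴)(+0.8)+(8.1 × 10⁻⁴)(+0.40) = 2.4 × 10⁻⁴ → stable
  152–238 m: −αΔT+βΔS = −(1.1 × 10⁻⁴)(-6.8)+(8.1 × 10⁻⁴)(-0.84) = 6.8 × 10⁻⁵ → stable
The 7–57 m interval has Δρ < 0: lighter water underlies denser water.

7–57 m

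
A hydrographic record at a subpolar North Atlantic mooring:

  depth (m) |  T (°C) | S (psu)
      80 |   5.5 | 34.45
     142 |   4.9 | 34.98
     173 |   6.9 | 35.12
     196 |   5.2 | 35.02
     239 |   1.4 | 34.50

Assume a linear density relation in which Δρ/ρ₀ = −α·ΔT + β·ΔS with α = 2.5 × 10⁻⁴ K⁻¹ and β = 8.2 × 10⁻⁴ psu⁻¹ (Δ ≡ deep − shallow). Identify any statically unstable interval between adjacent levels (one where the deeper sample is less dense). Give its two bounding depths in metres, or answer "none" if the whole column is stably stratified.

142–173 m

Evaluate Δρ/ρ₀ = −αΔT + βΔS across each adjacent pair:
  80–142 m: −αΔT+βΔS = −(2.5 × 10⁻⁴)(-0.6)+(8.2 × 10⁻⁴)(+0.53) = 5.8 × 10⁻⁴ → stable
  142–173 m: −αΔT+βΔS = −(2.5 × 10⁻⁴)(+2.0)+(8.2 × 10⁻⁴)(+0.14) = -3.9 × 10⁻⁴ → UNSTABLE
  173–196 m: −αΔT+βΔS = −(2.5 × 10⁻⁴)(-1.7)+(8.2 × 10⁻⁴)(-0.10) = 3.4 × 10⁻⁴ → stable
  196–239 m: −αΔT+βΔS = −(2.5 × 10⁻⁴)(-3.8)+(8.2 × 10⁻⁴)(-0.52) = 5.2 × 10⁻⁴ → stable
The 142–173 m interval has Δρ < 0: lighter water underlies denser water.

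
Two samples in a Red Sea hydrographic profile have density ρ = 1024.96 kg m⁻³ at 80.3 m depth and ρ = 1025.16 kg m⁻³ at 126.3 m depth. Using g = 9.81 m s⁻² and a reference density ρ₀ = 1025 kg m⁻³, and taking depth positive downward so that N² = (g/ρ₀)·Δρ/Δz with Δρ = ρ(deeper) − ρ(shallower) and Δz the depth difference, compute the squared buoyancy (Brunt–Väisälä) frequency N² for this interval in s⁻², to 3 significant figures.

4.16 × 10⁻⁵ s⁻²

Δρ = 1025.16 − 1024.96 = 0.20 kg m⁻³ over Δz = 126.3 − 80.3 = 46 m.
N² = (9.81/1025) × (0.20/46) = 4.1612 × 10⁻⁵ s⁻² ≈ 4.16 × 10⁻⁵ s⁻².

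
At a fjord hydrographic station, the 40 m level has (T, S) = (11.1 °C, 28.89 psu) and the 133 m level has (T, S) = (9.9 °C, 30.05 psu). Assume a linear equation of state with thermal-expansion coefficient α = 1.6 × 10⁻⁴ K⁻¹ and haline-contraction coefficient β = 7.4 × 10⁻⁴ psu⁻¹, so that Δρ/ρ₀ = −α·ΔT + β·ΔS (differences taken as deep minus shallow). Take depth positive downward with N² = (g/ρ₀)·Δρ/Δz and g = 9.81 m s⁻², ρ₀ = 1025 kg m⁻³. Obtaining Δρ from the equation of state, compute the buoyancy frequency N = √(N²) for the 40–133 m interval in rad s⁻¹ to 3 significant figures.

ΔT = -1.2 K, ΔS = +1.16 psu (deep − shallow).
Δρ/ρ₀ = −αΔT + βΔS = 1.92 × 10⁻⁴ + 8.584 × 10⁻⁴ = 1.0504 × 10⁻³, so Δρ ≈ 1.077 kg m⁻³.
N² = (g/ρ₀)·Δρ/Δz = g·(Δρ/ρ₀)/Δz = 9.81 × 1.0504 × 10⁻³ / 93 = 1.1080 × 10⁻⁴ s⁻².
N = √(1.1080 × 10⁻⁴) = 0.010526 rad s⁻¹ ≈ 0.0105 rad s⁻¹.

0.0105 rad s⁻¹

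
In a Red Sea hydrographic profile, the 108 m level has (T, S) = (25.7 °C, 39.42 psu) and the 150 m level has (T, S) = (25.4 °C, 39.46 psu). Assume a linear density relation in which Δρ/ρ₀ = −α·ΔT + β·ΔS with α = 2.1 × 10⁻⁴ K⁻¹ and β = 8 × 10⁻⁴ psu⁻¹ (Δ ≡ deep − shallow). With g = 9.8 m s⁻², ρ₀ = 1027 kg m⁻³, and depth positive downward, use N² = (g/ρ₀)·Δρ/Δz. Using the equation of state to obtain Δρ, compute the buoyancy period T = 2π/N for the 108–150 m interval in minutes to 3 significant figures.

22.2 min

ΔT = -0.3 K, ΔS = +0.04 psu (deep − shallow).
Δρ/ρ₀ = −αΔT + βΔS = 6.30 × 10⁻⁵ + 3.20 × 10⁻⁵ = 9.50 × 10⁻⁵, so Δρ ≈ 0.09756 kg m⁻³.
N² = (g/ρ₀)·Δρ/Δz = g·(Δρ/ρ₀)/Δz = 9.8 × 9.50 × 10⁻⁵ / 42 = 2.2167 × 10⁻⁵ s⁻².
N = √(2.2167 × 10⁻⁵) = 4.7082 × 10⁻³ rad s⁻¹ → T = 2π/N = 1.3345 × 10³ s = 22.242 min ≈ 22.2 min.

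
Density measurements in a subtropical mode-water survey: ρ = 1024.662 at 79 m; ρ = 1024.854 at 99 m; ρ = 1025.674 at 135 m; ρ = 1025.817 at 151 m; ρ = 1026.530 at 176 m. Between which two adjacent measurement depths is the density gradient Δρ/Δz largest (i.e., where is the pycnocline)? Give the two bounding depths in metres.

Compute the density gradient over each adjacent pair:
  79–99 m: Δρ/Δz = 0.192/20 = 9.6 × 10⁻³ kg m⁻⁴
  99–135 m: Δρ/Δz = 0.820/36 = 0.023 kg m⁻⁴
  135–151 m: Δρ/Δz = 0.143/16 = 8.9 × 10⁻³ kg m⁻⁴
  151–176 m: Δρ/Δz = 0.713/25 = 0.029 kg m⁻⁴
The largest gradient is in the 151–176 m interval — the pycnocline.

151–176 m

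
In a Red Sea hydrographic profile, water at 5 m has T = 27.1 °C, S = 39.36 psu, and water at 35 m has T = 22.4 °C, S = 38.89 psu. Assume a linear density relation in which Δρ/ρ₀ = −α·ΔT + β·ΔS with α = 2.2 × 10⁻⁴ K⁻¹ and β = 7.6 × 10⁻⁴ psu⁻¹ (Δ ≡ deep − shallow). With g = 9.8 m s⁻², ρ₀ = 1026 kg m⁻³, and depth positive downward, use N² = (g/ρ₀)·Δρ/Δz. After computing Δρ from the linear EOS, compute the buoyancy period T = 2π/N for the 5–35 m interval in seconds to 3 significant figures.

423 s

ΔT = -4.7 K, ΔS = -0.47 psu (deep − shallow).
Δρ/ρ₀ = −αΔT + βΔS = 1.034 × 10⁻³ − 3.572 × 10⁻⁴ = 6.768 × 10⁻⁴, so Δρ ≈ 0.6944 kg m⁻³.
N² = (g/ρ₀)·Δρ/Δz = g·(Δρ/ρ₀)/Δz = 9.8 × 6.768 × 10⁻⁴ / 30 = 2.2109 × 10⁻⁴ s⁻².
N = √(2.2109 × 10⁻⁴) = 0.014869 rad s⁻¹ → T = 2π/N = 422.57 s ≈ 423 s.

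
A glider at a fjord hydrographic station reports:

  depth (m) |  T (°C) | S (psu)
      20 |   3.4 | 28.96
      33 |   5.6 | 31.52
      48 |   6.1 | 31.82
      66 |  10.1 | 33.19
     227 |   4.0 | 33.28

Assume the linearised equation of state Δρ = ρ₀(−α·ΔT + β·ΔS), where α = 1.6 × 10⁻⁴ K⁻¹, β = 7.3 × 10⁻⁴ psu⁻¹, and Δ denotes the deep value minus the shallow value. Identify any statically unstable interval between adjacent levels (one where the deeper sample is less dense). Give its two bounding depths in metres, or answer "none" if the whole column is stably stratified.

Evaluate Δρ/ρ₀ = −αΔT + βΔS across each adjacent pair:
  20–33 m: −αΔT+βΔS = −(1.6 × 10⁻⁴)(+2.2)+(7.3 × 10⁻⁴)(+2.56) = 1.5 × 10⁻³ → stable
  33–48 m: −αΔT+βΔS = −(1.6 × 10⁻⁴)(+0.5)+(7.3 × 10⁻⁴)(+0.30) = 1.4 × 10⁻⁴ → stable
  48–66 m: −αΔT+βΔS = −(1.6 × 10⁻⁴)(+4.0)+(7.3 × 10⁻⁴)(+1.37) = 3.6 × 10⁻⁴ → stable
  66–227 m: −αΔT+βΔS = −(1.6 × 10⁻⁴)(-6.1)+(7.3 × 10⁻⁴)(+0.09) = 1.0 × 10⁻³ → stable
Every interval has Δρ > 0: the column is stably stratified throughout.

none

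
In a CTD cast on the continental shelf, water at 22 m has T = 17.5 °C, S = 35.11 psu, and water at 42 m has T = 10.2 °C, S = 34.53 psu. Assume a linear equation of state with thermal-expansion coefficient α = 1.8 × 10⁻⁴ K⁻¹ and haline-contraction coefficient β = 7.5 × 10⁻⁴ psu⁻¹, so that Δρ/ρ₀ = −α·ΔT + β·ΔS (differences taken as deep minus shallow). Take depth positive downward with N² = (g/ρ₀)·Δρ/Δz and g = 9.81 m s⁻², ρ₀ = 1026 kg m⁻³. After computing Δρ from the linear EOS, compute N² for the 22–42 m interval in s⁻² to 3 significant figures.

ΔT = -7.3 K, ΔS = -0.58 psu (deep − shallow).
Δρ/ρ₀ = −αΔT + βΔS = 1.314 × 10⁻³ − 4.35 × 10⁻⁴ = 8.79 × 10⁻⁴, so Δρ ≈ 0.9019 kg m⁻³.
N² = (g/ρ₀)·Δρ/Δz = g·(Δρ/ρ₀)/Δz = 9.81 × 8.79 × 10⁻⁴ / 20 = 4.3115 × 10⁻⁴ s⁻² ≈ 4.31 × 10⁻⁴ s⁻².

4.31 × 10⁻⁴ s⁻²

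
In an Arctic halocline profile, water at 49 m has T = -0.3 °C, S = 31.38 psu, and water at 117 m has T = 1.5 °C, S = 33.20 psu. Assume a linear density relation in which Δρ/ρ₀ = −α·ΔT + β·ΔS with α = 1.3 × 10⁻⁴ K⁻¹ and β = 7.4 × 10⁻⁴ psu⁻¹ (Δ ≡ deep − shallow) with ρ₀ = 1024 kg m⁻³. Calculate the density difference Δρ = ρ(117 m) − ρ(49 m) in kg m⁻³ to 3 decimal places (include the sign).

ΔT = +1.8 K, ΔS = +1.82 psu (deep − shallow).
Δρ/ρ₀ = −(1.3 × 10⁻⁴)(+1.8) + (7.4 × 10⁻⁴)(+1.82) = 1.1128 × 10⁻³.
Δρ = 1024 × (1.1128 × 10⁻³) = +1.140 kg m⁻³.
Positive Δρ: denser below, stable.

+1.140 kg m⁻³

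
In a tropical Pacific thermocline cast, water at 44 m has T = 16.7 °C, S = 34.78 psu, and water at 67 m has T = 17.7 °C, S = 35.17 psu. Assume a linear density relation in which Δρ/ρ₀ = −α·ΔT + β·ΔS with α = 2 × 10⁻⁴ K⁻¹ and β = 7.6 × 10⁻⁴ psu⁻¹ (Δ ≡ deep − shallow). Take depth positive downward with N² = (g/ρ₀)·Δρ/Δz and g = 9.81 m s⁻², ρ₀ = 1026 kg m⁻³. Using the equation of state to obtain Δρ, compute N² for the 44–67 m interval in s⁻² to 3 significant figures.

ΔT = +1.0 K, ΔS = +0.39 psu (deep − shallow).
Δρ/ρ₀ = −αΔT + βΔS = -2.00 × 10⁻⁴ + 2.964 × 10⁻⁴ = 9.64 × 10⁻⁵, so Δρ ≈ 0.09891 kg m⁻³.
N² = (g/ρ₀)·Δρ/Δz = g·(Δρ/ρ₀)/Δz = 9.81 × 9.64 × 10⁻⁵ / 23 = 4.1117 × 10⁻⁵ s⁻² ≈ 4.11 × 10⁻⁵ s⁻².

4.11 × 10⁻⁵ s⁻²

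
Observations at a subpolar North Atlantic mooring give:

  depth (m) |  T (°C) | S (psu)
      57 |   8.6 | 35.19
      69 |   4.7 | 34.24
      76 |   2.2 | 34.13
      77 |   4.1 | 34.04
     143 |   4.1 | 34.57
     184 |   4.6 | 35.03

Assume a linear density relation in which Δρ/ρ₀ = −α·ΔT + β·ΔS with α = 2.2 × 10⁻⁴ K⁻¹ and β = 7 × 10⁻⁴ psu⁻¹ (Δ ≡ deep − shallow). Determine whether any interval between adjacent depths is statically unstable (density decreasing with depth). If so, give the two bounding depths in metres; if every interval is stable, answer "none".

Evaluate Δρ/ρ₀ = −αΔT + βΔS across each adjacent pair:
  57–69 m: −αΔT+βΔS = −(2.2 × 10⁻⁴)(-3.9)+(7 × 10⁻⁴)(-0.95) = 1.9 × 10⁻⁴ → stable
  69–76 m: −αΔT+βΔS = −(2.2 × 10⁻⁴)(-2.5)+(7 × 10⁻⁴)(-0.11) = 4.7 × 10⁻⁴ → stable
  76–77 m: −αΔT+βΔS = −(2.2 × 10⁻⁴)(+1.9)+(7 × 10⁻⁴)(-0.09) = -4.8 × 10⁻⁴ → UNSTABLE
  77–143 m: −αΔT+βΔS = −(2.2 × 10⁻⁴)(+0.0)+(7 × 10⁻⁴)(+0.53) = 3.7 × 10⁻⁴ → stable
  143–184 m: −αΔT+βΔS = −(2.2 × 10⁻⁴)(+0.5)+(7 × 10⁻⁴)(+0.46) = 2.1 × 10⁻⁴ → stable
The 76–77 m interval has Δρ < 0: lighter water underlies denser water.

76–77 m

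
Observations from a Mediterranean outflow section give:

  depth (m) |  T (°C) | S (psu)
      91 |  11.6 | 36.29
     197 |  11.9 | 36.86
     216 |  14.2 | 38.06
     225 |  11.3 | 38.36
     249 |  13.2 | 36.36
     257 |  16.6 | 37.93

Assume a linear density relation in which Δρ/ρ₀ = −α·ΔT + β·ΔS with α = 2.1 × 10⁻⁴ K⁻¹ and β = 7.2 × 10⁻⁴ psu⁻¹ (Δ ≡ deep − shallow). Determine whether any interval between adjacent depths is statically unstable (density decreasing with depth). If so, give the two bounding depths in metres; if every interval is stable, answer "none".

Evaluate Δρ/ρ₀ = −αΔT + βΔS across each adjacent pair:
  91–197 m: −αΔT+βΔS = −(2.1 × 10⁻⁴)(+0.3)+(7.2 × 10⁻⁴)(+0.57) = 3.5 × 10⁻⁴ → stable
  197–216 m: −αΔT+βΔS = −(2.1 × 10⁻⁴)(+2.3)+(7.2 × 10⁻⁴)(+1.20) = 3.8 × 10⁻⁴ → stable
  216–225 m: −αΔT+βΔS = −(2.1 × 10⁻⁴)(-2.9)+(7.2 × 10⁻⁴)(+0.30) = 8.3 × 10⁻⁴ → stable
  225–249 m: −αΔT+βΔS = −(2.1 × 10⁻⁴)(+1.9)+(7.2 × 10⁻⁴)(-2.00) = -1.8 × 10⁻³ → UNSTABLE
  249–257 m: −αΔT+βΔS = −(2.1 × 10⁻⁴)(+3.4)+(7.2 × 10⁻⁴)(+1.57) = 4.2 × 10⁻⁴ → stable
The 225–249 m interval has Δρ < 0: lighter water underlies denser water.

225–249 m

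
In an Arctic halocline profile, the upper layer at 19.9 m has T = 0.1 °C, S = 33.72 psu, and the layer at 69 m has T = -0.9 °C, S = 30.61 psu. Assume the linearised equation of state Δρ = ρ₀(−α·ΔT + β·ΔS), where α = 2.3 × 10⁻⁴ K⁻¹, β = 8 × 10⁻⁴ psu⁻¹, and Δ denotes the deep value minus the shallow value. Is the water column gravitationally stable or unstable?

unstable

ΔT = -0.9 − 0.1 = -1.0 K and ΔS = 30.61 − 33.72 = -3.11 psu (deep − shallow).
−αΔT = 2.30 × 10⁻⁴; βΔS = -2.488 × 10⁻³; sum Δρ/ρ₀ = -2.258 × 10⁻³.
Δρ/ρ₀ < 0, so Δρ < 0: deeper water is lighter → statically unstable; the column would overturn.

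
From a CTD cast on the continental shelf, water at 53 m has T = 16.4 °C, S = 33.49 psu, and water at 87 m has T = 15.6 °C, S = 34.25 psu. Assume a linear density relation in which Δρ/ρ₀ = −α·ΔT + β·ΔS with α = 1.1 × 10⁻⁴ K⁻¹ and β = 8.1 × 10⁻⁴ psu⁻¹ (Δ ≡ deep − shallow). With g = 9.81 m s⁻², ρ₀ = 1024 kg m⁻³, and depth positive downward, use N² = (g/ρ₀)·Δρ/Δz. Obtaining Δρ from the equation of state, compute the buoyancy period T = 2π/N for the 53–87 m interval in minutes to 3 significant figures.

7.35 min

ΔT = -0.8 K, ΔS = +0.76 psu (deep − shallow).
Δρ/ρ₀ = −αΔT + βΔS = 8.80 × 10⁻⁵ + 6.156 × 10⁻⁴ = 7.036 × 10⁻⁴, so Δρ ≈ 0.7205 kg m⁻³.
N² = (g/ρ₀)·Δρ/Δz = g·(Δρ/ρ₀)/Δz = 9.81 × 7.036 × 10⁻⁴ / 34 = 2.0301 × 10⁻⁴ s⁻².
N = √(2.0301 × 10⁻⁴) = 0.014248 rad s⁻¹ → T = 2π/N = 440.99 s = 7.3498 min ≈ 7.35 min.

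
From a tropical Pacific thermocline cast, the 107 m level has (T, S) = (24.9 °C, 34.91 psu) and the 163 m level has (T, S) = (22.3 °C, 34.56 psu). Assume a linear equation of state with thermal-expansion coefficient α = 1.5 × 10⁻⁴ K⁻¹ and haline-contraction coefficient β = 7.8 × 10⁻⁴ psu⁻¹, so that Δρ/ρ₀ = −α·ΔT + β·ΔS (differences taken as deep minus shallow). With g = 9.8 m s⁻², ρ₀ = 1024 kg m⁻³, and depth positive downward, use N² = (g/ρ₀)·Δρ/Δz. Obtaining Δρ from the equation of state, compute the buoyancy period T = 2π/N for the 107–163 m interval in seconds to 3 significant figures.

1.39 × 10³ s

ΔT = -2.6 K, ΔS = -0.35 psu (deep − shallow).
Δρ/ρ₀ = −αΔT + βΔS = 3.90 × 10⁻⁴ − 2.73 × 10⁻⁴ = 1.17 × 10⁻⁴, so Δρ ≈ 0.1198 kg m⁻³.
N² = (g/ρ₀)·Δρ/Δz = g·(Δρ/ρ₀)/Δz = 9.8 × 1.17 × 10⁻⁴ / 56 = 2.0475 × 10⁻⁵ s⁻².
N = √(2.0475 × 10⁻⁵) = 4.5249 × 10⁻³ rad s⁻¹ → T = 2π/N = 1.3886 × 10³ s ≈ 1.39 × 10³ s.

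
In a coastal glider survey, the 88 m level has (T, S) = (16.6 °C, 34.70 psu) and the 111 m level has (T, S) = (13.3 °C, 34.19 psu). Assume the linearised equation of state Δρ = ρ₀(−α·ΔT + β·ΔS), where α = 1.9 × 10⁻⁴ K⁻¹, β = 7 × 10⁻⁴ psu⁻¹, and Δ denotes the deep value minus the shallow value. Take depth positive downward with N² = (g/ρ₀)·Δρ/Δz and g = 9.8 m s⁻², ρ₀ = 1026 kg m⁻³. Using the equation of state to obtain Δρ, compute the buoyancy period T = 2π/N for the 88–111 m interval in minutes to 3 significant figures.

ΔT = -3.3 K, ΔS = -0.51 psu (deep − shallow).
Δρ/ρ₀ = −αΔT + βΔS = 6.27 × 10⁻⁴ − 3.57 × 10⁻⁴ = 2.70 × 10⁻⁴, so Δρ ≈ 0.2770 kg m⁻³.
N² = (g/ρ₀)·Δρ/Δz = g·(Δρ/ρ₀)/Δz = 9.8 × 2.70 × 10⁻⁴ / 23 = 1.1504 × 10⁻⁴ s⁻².
N = √(1.1504 × 10⁻⁴) = 0.010726 rad s⁻¹ → T = 2π/N = 585.79 s = 9.7632 min ≈ 9.76 min.

9.76 min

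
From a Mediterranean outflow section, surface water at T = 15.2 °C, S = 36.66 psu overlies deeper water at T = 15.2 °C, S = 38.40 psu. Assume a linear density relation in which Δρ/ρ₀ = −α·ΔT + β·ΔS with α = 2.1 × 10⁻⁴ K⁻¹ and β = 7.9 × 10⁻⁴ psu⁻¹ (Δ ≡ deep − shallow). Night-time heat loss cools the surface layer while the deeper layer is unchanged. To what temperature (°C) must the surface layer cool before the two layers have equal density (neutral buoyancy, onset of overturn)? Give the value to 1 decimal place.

8.7 °C

Neutral buoyancy requires Δρ = 0, i.e. −α(T_deep − T_surf′) + β(S_deep − S_surf) = 0.
T_surf′ = T_deep − (β/α)·ΔS = 15.2 − (7.9 × 10⁻⁴/2.1 × 10⁻⁴)·(+1.74) = 8.654 °C.
Cooling required: 15.2 − (8.654) = 6.546 °C.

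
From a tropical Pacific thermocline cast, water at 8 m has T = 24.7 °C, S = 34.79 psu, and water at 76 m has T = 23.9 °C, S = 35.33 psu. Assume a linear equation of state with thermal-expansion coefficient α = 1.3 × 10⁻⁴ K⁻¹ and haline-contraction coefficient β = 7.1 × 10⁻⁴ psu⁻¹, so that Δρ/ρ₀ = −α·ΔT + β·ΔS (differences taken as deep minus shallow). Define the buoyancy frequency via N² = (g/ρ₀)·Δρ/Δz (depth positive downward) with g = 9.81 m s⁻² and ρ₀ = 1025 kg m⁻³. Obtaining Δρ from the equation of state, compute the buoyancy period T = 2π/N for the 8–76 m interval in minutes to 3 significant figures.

ΔT = -0.8 K, ΔS = +0.54 psu (deep − shallow).
Δρ/ρ₀ = −αΔT + βΔS = 1.04 × 10⁻⁴ + 3.834 × 10⁻⁴ = 4.874 × 10⁻⁴, so Δρ ≈ 0.4996 kg m⁻³.
N² = (g/ρ₀)·Δρ/Δz = g·(Δρ/ρ₀)/Δz = 9.81 × 4.874 × 10⁻⁴ / 68 = 7.0315 × 10⁻⁵ s⁻².
N = √(7.0315 × 10⁻⁵) = 8.3854 × 10⁻³ rad s⁻¹ → T = 2π/N = 749.30 s = 12.488 min ≈ 12.5 min.

12.5 min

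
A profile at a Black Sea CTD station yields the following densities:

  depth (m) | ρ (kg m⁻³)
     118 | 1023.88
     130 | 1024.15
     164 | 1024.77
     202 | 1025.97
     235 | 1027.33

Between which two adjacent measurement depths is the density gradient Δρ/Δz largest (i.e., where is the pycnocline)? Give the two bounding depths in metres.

Compute the density gradient over each adjacent pair:
  118–130 m: Δρ/Δz = 0.27/12 = 0.023 kg m⁻⁴
  130–164 m: Δρ/Δz = 0.62/34 = 0.018 kg m⁻⁴
  164–202 m: Δρ/Δz = 1.20/38 = 0.032 kg m⁻⁴
  202–235 m: Δρ/Δz = 1.36/33 = 0.041 kg m⁻⁴
The largest gradient is in the 202–235 m interval — the pycnocline.

202–235 m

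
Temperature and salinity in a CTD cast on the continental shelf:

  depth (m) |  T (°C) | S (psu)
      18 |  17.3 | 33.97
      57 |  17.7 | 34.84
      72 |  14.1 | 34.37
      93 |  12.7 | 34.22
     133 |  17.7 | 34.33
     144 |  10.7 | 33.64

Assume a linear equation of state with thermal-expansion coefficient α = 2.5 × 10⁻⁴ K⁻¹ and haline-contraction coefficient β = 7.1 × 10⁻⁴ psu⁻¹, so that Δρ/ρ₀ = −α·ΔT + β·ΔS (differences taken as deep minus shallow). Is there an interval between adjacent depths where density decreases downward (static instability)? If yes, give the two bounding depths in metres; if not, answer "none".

93–133 m

Evaluate Δρ/ρ₀ = −αΔT + βΔS across each adjacent pair:
  18–57 m: −αΔT+βΔS = −(2.5 × 10⁻⁴)(+0.4)+(7.1 × 10⁻⁴)(+0.87) = 5.2 × 10⁻⁴ → stable
  57–72 m: −αΔT+βΔS = −(2.5 × 10⁻⁴)(-3.6)+(7.1 × 10⁻⁴)(-0.47) = 5.7 × 10⁻⁴ → stable
  72–93 m: −αΔT+βΔS = −(2.5 × 10⁻⁴)(-1.4)+(7.1 × 10⁻⁴)(-0.15) = 2.4 × 10⁻⁴ → stable
  93–133 m: −αΔT+βΔS = −(2.5 × 10⁻⁴)(+5.0)+(7.1 × 10⁻⁴)(+0.11) = -1.2 × 10⁻³ → UNSTABLE
  133–144 m: −αΔT+βΔS = −(2.5 × 10⁻⁴)(-7.0)+(7.1 × 10⁻⁴)(-0.69) = 1.3 × 10⁻³ → stable
The 93–133 m interval has Δρ < 0: lighter water underlies denser water.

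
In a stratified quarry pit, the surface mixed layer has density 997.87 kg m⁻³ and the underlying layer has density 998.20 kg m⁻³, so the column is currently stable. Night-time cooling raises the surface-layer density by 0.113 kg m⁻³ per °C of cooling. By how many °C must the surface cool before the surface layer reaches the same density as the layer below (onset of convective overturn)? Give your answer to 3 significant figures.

2.92 °C

Density deficit of the surface layer: 998.20 − 997.87 = 0.33 kg m⁻³.
Required change = 0.33 / 0.113 = 2.92 °C.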